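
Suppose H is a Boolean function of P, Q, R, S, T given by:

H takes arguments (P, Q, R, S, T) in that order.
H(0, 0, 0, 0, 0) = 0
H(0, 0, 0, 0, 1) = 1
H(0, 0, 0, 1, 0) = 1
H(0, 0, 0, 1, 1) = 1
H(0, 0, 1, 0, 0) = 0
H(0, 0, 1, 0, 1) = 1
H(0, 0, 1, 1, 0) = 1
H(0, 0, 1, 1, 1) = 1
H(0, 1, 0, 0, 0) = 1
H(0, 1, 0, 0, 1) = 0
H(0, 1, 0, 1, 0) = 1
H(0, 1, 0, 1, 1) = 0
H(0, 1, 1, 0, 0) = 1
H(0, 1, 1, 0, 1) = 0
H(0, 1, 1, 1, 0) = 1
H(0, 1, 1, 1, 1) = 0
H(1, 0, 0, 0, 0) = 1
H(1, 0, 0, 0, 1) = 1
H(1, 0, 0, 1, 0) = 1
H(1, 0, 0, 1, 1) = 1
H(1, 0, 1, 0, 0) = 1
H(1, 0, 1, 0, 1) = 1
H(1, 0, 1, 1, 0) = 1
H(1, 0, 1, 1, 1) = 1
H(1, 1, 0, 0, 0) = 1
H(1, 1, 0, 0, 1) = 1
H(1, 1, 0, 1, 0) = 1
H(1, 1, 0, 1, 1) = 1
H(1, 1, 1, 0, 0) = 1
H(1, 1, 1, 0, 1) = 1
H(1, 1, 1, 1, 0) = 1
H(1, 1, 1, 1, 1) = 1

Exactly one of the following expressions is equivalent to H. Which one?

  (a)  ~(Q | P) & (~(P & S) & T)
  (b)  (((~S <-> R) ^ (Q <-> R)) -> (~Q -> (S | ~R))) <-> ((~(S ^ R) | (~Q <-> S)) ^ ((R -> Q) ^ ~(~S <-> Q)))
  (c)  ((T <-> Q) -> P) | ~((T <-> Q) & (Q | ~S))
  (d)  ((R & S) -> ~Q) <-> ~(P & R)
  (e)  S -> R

c

(a): at (0,0,0,1,0) it gives 0, but H = 1 — eliminated.
(b): at (0,0,0,0,0) it gives 1, but H = 0 — eliminated.
(d): at (0,0,0,0,0) it gives 1, but H = 0 — eliminated.
(e): at (0,0,0,0,0) it gives 1, but H = 0 — eliminated.
(c) is the remaining candidate, and it agrees with H on all 32 inputs.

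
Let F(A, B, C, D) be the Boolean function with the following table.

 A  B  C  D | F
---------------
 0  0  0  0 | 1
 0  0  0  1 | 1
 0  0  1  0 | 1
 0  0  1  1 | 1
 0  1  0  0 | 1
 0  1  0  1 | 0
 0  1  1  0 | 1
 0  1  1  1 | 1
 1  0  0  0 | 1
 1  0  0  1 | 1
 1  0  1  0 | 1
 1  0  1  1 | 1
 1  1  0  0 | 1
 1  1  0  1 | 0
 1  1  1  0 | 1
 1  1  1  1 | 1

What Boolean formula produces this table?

F(A, B, C, D) = ¬((((¬A ∧ B) ∧ ¬C) ∧ D) ∨ (((A ∧ B) ∧ ¬C) ∧ D))

There are just 2 zero rows: (0,1,0,1), (1,1,0,1). Their minterms are ¬A·B·¬C·D, A·B·¬C·D; the OR of those covers precisely the 0-outputs, and negating it yields F.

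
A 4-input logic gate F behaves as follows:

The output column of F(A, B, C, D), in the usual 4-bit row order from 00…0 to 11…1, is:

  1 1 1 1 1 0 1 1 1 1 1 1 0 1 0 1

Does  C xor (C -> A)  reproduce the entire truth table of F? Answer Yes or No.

Check the formula against F row by row:
  A=0, B=0, C=0, D=0: formula gives 1, F = 1 ✓
  A=0, B=0, C=0, D=1: formula gives 1, F = 1 ✓
  A=0, B=0, C=1, D=0: formula gives 1, F = 1 ✓
  A=0, B=0, C=1, D=1: formula gives 1, F = 1 ✓
  …
  A=0, B=1, C=0, D=1: formula gives 1, but F = 0 ✗
Since they disagree at (0,1,0,1), the expression is not a correct formula for F.

No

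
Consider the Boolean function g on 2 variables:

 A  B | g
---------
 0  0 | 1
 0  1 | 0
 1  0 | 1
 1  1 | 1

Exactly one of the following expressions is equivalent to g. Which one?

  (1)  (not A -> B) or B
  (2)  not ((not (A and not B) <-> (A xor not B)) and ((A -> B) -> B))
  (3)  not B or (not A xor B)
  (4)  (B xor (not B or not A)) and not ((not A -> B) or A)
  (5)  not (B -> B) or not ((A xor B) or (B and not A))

3

(1): at (0,0) it gives 0, but g = 1 — eliminated.
(2): at (0,1) it gives 1, but g = 0 — eliminated.
(4): at (1,0) it gives 0, but g = 1 — eliminated.
(5): at (1,0) it gives 0, but g = 1 — eliminated.
Only (3) survives; checking it on all 4 rows confirms it matches g.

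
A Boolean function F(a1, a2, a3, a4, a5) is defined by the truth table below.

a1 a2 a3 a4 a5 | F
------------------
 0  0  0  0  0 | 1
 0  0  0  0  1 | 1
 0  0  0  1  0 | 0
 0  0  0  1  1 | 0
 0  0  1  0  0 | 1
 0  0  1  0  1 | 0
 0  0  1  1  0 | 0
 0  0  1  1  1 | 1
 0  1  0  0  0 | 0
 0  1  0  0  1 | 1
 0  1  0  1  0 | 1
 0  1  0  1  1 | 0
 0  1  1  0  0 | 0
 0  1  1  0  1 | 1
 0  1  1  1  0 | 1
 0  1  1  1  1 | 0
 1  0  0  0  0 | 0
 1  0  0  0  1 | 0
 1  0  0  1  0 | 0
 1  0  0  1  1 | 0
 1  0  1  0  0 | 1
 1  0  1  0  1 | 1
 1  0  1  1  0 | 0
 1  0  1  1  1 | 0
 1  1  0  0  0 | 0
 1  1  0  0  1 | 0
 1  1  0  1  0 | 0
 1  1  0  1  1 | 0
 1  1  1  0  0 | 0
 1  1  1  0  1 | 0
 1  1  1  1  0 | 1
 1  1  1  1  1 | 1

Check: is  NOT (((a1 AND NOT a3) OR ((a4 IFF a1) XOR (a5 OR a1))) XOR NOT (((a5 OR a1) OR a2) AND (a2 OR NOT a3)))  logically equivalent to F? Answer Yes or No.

Test each input against both F and the formula:
  a1=0, a2=0, a3=0, a4=0, a5=0: formula gives 1, F = 1 ✓
  a1=0, a2=0, a3=0, a4=0, a5=1: formula gives 1, F = 1 ✓
  a1=0, a2=0, a3=0, a4=1, a5=0: formula gives 0, F = 0 ✓
  a1=0, a2=0, a3=0, a4=1, a5=1: formula gives 0, F = 0 ✓
  … (the remaining 28 rows also agree.)
No disagreement on any input; they are logically equivalent.

Yes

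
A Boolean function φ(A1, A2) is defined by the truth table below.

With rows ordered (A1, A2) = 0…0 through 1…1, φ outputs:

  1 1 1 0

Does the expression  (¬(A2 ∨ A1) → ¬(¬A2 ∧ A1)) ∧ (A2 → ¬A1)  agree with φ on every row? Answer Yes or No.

Evaluate (¬(A2 ∨ A1) → ¬(¬A2 ∧ A1)) ∧ (A2 → ¬A1) on each row and compare to φ:
  A1=0, A2=0: formula gives 1, φ = 1 ✓
  A1=0, A2=1: formula gives 1, φ = 1 ✓
  A1=1, A2=0: formula gives 1, φ = 1 ✓
  A1=1, A2=1: formula gives 0, φ = 0 ✓
Every row agrees, so the formula is equivalent.

Yes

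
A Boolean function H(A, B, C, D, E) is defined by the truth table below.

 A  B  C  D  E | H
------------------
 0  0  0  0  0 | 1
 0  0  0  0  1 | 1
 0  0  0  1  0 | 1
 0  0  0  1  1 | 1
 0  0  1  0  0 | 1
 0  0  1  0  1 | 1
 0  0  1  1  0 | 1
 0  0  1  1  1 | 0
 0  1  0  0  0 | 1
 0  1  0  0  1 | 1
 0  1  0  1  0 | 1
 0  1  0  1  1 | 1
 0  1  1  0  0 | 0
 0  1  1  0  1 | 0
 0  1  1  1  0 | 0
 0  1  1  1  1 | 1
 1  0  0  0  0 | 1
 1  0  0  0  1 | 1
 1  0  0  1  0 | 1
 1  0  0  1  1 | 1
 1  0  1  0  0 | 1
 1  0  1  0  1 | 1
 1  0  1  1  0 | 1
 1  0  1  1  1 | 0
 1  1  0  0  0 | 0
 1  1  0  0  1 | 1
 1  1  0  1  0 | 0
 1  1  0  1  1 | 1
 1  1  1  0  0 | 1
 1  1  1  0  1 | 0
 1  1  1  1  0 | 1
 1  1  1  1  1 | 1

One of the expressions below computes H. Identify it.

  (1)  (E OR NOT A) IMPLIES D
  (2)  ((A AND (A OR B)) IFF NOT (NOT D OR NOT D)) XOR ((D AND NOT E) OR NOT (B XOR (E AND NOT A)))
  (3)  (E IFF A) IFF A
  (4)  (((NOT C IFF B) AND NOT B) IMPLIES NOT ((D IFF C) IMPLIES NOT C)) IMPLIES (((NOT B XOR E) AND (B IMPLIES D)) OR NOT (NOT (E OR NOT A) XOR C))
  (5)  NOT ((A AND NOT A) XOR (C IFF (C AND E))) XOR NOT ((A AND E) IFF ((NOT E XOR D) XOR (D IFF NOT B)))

4

(1) disagrees with H on (0,0,0,0,0) (formula → 0, table → 1); rule it out.
(2) disagrees with H on (0,0,0,0,0) (formula → 0, table → 1); rule it out.
(3) disagrees with H on (0,0,0,0,0) (formula → 0, table → 1); rule it out.
(5) disagrees with H on (0,0,0,0,1) (formula → 0, table → 1); rule it out.
Only (4) survives; checking it on all 32 rows confirms it matches H.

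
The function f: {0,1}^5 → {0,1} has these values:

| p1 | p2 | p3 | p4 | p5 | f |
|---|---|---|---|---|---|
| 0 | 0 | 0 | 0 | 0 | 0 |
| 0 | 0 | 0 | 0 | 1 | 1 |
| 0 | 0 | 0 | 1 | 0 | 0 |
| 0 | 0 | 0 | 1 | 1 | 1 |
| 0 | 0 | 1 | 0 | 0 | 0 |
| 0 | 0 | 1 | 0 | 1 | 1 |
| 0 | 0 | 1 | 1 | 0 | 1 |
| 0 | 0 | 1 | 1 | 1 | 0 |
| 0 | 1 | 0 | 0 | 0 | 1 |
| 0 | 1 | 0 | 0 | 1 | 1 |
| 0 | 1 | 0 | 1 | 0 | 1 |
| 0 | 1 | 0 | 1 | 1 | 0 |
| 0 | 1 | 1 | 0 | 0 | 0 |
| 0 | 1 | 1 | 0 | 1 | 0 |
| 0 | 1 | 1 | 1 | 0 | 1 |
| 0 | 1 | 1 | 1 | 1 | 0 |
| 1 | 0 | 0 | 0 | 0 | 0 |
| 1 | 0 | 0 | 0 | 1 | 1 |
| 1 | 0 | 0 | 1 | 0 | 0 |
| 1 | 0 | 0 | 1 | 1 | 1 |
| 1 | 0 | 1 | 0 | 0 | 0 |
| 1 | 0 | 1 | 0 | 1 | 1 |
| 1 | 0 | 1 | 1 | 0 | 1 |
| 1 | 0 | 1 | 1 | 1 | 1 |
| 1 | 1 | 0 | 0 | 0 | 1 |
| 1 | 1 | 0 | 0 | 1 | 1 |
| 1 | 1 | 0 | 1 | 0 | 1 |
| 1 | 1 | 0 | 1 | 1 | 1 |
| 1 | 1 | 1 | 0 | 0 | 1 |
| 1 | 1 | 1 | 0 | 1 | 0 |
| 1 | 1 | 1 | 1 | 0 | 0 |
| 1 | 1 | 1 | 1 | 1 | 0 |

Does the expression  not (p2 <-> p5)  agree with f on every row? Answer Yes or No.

Test each input against both f and the formula:
  p1=0, p2=0, p3=0, p4=0, p5=0: formula gives 0, f = 0 ✓
  p1=0, p2=0, p3=0, p4=0, p5=1: formula gives 1, f = 1 ✓
  p1=0, p2=0, p3=0, p4=1, p5=0: formula gives 0, f = 0 ✓
  p1=0, p2=0, p3=0, p4=1, p5=1: formula gives 1, f = 1 ✓
  …
  p1=0, p2=0, p3=1, p4=1, p5=0: formula gives 0, but f = 1 ✗
Since they disagree at (0,0,1,1,0), the expression is not a correct formula for f.

No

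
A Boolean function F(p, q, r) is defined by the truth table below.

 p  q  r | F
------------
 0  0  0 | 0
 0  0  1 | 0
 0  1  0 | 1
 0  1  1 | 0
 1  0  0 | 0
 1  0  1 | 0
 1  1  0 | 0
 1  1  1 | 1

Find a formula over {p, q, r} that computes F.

Collect the rows where F=1 — (0,1,0), (1,1,1) — and write one minterm per row: ¬p·q·¬r, p·q·r. Their union (logical OR) reproduces the table exactly.

F(p, q, r) = ((p' · q) · r') + ((p · q) · r)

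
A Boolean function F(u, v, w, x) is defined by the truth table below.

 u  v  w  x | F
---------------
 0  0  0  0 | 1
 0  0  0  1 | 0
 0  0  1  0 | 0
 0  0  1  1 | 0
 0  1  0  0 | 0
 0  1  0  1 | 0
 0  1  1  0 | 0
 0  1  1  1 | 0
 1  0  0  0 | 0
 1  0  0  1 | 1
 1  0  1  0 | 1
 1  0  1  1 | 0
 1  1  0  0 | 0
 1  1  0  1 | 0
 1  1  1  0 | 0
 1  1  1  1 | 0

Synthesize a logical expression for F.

Collect the rows where F=1 — (0,0,0,0), (1,0,0,1), (1,0,1,0) — and write one minterm per row: ¬u·¬v·¬w·¬x, u·¬v·¬w·x, u·¬v·w·¬x. Their union (logical OR) reproduces the table exactly.

F(u, v, w, x) = ((((NOT u AND NOT v) AND NOT w) AND NOT x) OR (((u AND NOT v) AND NOT w) AND x)) OR (((u AND NOT v) AND w) AND NOT x)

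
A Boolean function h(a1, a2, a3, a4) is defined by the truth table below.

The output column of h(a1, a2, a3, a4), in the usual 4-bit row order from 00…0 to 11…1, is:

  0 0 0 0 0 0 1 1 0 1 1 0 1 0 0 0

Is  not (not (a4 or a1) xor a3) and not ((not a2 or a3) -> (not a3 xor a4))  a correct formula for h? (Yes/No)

No

Check the formula against h row by row:
  a1=0, a2=0, a3=0, a4=0: formula gives 0, h = 0 ✓
  a1=0, a2=0, a3=0, a4=1: formula gives 1, but h = 0 ✗
A single disagreement suffices: at (0,0,0,1) they differ, so the formula does not compute h.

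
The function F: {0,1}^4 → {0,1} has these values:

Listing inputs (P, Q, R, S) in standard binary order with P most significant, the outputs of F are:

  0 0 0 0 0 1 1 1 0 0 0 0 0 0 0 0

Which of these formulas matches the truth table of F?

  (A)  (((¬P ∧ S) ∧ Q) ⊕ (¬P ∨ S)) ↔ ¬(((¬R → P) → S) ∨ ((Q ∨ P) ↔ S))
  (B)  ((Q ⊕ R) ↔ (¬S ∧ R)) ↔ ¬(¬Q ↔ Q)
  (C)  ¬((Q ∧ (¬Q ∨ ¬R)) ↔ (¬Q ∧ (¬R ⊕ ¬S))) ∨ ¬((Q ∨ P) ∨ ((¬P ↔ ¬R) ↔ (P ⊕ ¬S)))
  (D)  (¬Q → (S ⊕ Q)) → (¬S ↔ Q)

(B) disagrees with F on (0,0,0,0) (formula → 1, table → 0); rule it out.
(C) disagrees with F on (0,0,0,1) (formula → 1, table → 0); rule it out.
(D) disagrees with F on (0,0,0,0) (formula → 1, table → 0); rule it out.
That leaves (A). Evaluating it on every row reproduces the table of F exactly.

A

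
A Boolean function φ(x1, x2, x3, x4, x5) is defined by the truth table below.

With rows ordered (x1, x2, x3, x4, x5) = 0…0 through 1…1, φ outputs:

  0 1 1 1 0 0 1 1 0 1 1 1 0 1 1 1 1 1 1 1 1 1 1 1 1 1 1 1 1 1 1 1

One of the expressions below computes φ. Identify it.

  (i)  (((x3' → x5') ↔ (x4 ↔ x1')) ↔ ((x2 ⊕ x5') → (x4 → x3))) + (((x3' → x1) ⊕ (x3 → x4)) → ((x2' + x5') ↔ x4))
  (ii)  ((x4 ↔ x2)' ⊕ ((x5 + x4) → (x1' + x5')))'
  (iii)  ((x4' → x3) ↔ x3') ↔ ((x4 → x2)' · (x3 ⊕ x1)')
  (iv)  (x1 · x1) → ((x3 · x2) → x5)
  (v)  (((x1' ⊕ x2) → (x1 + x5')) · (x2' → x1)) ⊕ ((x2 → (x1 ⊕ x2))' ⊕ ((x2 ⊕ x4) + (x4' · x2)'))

i

(ii) disagrees with φ on (0,0,0,0,1) (formula → 0, table → 1); rule it out.
(iii) disagrees with φ on (0,0,0,0,0) (formula → 1, table → 0); rule it out.
(iv) disagrees with φ on (0,0,0,0,0) (formula → 1, table → 0); rule it out.
(v) disagrees with φ on (0,0,0,0,0) (formula → 1, table → 0); rule it out.
That leaves (i). Evaluating it on every row reproduces the table of φ exactly.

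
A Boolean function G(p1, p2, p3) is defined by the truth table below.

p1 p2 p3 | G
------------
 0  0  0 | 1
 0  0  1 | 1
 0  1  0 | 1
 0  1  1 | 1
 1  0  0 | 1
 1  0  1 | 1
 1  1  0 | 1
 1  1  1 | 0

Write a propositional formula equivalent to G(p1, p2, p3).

Only row (1,1,1) gives 0. So G is 1 everywhere except there — the complement of the minterm p1·p2·p3.

G(p1, p2, p3) = ~((p1 & p2) & p3)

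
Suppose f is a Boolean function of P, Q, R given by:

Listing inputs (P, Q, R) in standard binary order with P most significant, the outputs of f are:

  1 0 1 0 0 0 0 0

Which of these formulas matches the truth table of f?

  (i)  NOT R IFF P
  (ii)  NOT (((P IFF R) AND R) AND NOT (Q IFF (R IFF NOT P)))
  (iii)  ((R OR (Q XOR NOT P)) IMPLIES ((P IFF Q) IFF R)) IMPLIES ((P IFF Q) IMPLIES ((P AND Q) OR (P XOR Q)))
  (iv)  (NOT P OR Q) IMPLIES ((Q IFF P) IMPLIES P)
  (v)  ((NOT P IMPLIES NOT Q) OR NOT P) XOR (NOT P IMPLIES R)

v

(i) fails at (0,0,0): the formula yields 0, f is 1.
(ii) fails at (0,0,1): the formula yields 1, f is 0.
(iii) fails at (0,1,1): the formula yields 1, f is 0.
(iv) fails at (0,0,0): the formula yields 0, f is 1.
That leaves (v). Evaluating it on every row reproduces the table of f exactly.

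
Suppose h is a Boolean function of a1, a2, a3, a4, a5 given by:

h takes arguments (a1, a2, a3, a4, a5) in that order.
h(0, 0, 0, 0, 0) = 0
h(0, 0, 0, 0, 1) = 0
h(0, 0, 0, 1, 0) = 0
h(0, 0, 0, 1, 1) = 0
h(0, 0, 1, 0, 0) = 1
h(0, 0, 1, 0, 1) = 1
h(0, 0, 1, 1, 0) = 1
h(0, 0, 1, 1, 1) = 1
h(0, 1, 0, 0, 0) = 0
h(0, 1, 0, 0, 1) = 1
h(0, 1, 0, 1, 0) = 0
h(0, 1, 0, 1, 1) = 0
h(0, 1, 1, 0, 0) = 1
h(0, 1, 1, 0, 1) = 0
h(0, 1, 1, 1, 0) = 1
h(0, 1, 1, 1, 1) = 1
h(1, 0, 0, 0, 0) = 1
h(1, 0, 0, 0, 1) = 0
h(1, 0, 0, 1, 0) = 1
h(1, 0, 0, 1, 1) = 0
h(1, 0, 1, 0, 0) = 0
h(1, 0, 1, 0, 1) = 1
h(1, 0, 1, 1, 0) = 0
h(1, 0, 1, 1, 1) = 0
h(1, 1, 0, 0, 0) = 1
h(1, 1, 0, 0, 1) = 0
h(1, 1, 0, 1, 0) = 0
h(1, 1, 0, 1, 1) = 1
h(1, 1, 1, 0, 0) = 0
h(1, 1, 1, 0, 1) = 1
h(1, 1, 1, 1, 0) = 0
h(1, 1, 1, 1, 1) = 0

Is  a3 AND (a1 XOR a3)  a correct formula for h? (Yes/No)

No

Check the formula against h row by row:
  a1=0, a2=0, a3=0, a4=0, a5=0: formula gives 0, h = 0 ✓
  a1=0, a2=0, a3=0, a4=0, a5=1: formula gives 0, h = 0 ✓
  a1=0, a2=0, a3=0, a4=1, a5=0: formula gives 0, h = 0 ✓
  a1=0, a2=0, a3=0, a4=1, a5=1: formula gives 0, h = 0 ✓
  …
  a1=0, a2=1, a3=0, a4=0, a5=1: formula gives 0, but h = 1 ✗
A single disagreement suffices: at (0,1,0,0,1) they differ, so the formula does not compute h.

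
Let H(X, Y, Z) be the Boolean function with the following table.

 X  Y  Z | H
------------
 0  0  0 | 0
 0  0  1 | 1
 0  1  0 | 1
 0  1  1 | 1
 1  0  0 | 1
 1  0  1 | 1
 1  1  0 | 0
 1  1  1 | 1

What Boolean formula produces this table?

H(X, Y, Z) = not (((not X and not Y) and not Z) or ((X and Y) and not Z))

The 0-rows are (0,0,0), (1,1,0). Take each as a conjunction (¬X·¬Y·¬Z, X·Y·¬Z), form their disjunction, and complement — that gives a formula that is 1 everywhere H is.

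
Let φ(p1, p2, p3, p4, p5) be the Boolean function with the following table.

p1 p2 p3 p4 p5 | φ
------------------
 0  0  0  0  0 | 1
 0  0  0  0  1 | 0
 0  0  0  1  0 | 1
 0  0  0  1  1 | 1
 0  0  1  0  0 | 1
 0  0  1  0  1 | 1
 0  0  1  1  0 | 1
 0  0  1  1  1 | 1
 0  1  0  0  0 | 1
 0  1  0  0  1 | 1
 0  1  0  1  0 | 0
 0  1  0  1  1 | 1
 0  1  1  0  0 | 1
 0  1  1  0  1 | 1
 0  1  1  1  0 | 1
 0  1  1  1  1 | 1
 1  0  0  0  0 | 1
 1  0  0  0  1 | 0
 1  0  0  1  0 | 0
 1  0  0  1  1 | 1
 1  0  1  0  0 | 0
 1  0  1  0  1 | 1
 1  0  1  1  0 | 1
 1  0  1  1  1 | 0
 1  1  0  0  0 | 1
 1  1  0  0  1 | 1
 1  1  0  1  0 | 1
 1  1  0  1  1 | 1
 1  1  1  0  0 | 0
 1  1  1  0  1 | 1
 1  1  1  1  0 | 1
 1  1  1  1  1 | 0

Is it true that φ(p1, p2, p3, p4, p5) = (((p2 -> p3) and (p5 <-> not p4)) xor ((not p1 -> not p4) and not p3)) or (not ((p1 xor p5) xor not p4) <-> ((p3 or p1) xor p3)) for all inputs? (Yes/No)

Yes

Test each input against both φ and the formula:
  p1=0, p2=0, p3=0, p4=0, p5=0: formula gives 1, φ = 1 ✓
  p1=0, p2=0, p3=0, p4=0, p5=1: formula gives 0, φ = 0 ✓
  p1=0, p2=0, p3=0, p4=1, p5=0: formula gives 1, φ = 1 ✓
  p1=0, p2=0, p3=0, p4=1, p5=1: formula gives 1, φ = 1 ✓
  … (the remaining 28 rows also agree.)
All 32 rows match — the expression computes φ exactly.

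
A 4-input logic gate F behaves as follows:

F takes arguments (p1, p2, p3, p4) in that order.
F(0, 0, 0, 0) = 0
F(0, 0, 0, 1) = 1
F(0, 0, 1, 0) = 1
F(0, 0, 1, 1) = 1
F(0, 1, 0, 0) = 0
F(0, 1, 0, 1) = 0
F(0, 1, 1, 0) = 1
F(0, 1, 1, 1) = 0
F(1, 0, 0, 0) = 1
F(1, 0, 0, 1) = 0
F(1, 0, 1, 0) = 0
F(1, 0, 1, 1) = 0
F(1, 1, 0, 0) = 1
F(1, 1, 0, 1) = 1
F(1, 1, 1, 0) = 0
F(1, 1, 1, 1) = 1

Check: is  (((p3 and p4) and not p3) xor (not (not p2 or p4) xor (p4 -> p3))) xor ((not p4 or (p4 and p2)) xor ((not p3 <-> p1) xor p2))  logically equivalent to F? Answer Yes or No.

Check the formula against F row by row:
  p1=0, p2=0, p3=0, p4=0: formula gives 0, F = 0 ✓
  p1=0, p2=0, p3=0, p4=1: formula gives 0, but F = 1 ✗
A single disagreement suffices: at (0,0,0,1) they differ, so the formula does not compute F.

No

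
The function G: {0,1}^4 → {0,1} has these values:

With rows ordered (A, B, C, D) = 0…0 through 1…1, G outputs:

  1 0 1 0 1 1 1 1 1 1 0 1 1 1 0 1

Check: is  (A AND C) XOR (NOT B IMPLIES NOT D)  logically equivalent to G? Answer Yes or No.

Evaluate (A AND C) XOR (NOT B IMPLIES NOT D) on each row and compare to G:
  A=0, B=0, C=0, D=0: formula gives 1, G = 1 ✓
  A=0, B=0, C=0, D=1: formula gives 0, G = 0 ✓
  A=0, B=0, C=1, D=0: formula gives 1, G = 1 ✓
  A=0, B=0, C=1, D=1: formula gives 0, G = 0 ✓
  …
  A=1, B=0, C=0, D=1: formula gives 0, but G = 1 ✗
Row (1,0,0,1) is a counterexample, so the formula is not equivalent to G.

No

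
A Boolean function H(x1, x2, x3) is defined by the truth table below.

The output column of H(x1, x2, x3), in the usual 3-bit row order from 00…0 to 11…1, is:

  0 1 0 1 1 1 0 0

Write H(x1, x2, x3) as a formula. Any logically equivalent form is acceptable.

H(x1, x2, x3) = ((((NOT x1 AND NOT x2) AND x3) OR ((NOT x1 AND x2) AND x3)) OR ((x1 AND NOT x2) AND NOT x3)) OR ((x1 AND NOT x2) AND x3)

Collect the rows where H=1 — (0,0,1), (0,1,1), (1,0,0), (1,0,1) — and write one minterm per row: ¬x1·¬x2·x3, ¬x1·x2·x3, x1·¬x2·¬x3, x1·¬x2·x3. Their union (logical OR) reproduces the table exactly.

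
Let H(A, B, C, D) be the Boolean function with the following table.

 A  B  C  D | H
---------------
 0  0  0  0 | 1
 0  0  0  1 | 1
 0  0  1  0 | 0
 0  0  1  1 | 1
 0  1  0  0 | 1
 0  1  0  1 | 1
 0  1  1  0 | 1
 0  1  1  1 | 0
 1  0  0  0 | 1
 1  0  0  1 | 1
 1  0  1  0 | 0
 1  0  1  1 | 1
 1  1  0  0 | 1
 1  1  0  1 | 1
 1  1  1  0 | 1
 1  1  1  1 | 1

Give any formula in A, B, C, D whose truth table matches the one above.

H(A, B, C, D) = NOT (((((NOT A AND NOT B) AND C) AND NOT D) OR (((NOT A AND B) AND C) AND D)) OR (((A AND NOT B) AND C) AND NOT D))

There are just 3 zero rows: (0,0,1,0), (0,1,1,1), (1,0,1,0). Their minterms are ¬A·¬B·C·¬D, ¬A·B·C·D, A·¬B·C·¬D; the OR of those covers precisely the 0-outputs, and negating it yields H.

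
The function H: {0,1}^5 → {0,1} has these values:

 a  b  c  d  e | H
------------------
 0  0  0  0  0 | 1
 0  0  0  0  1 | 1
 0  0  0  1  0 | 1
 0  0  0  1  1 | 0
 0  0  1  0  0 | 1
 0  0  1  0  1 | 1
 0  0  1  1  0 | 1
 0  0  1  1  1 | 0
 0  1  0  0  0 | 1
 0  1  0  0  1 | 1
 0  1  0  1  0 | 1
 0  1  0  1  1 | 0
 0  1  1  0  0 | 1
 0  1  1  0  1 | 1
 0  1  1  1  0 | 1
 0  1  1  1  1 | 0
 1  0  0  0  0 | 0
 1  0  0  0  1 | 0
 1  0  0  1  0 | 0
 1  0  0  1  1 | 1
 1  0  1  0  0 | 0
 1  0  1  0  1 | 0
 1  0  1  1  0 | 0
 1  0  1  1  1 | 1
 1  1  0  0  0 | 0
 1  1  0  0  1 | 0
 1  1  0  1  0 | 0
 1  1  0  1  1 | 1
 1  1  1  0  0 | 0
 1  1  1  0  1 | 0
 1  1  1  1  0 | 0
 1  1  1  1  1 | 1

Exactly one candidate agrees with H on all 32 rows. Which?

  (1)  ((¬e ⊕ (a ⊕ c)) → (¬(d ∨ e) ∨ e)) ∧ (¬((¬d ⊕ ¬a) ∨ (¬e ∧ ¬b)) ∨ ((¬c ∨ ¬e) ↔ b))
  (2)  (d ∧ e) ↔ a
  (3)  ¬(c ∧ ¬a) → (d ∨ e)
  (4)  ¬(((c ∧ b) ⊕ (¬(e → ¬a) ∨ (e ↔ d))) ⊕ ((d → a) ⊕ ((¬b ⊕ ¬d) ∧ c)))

(1) fails at (0,0,0,0,0): the formula yields 0, H is 1.
(3) fails at (0,0,0,0,0): the formula yields 0, H is 1.
(4) fails at (0,0,0,0,1): the formula yields 0, H is 1.
That leaves (2). Evaluating it on every row reproduces the table of H exactly.

2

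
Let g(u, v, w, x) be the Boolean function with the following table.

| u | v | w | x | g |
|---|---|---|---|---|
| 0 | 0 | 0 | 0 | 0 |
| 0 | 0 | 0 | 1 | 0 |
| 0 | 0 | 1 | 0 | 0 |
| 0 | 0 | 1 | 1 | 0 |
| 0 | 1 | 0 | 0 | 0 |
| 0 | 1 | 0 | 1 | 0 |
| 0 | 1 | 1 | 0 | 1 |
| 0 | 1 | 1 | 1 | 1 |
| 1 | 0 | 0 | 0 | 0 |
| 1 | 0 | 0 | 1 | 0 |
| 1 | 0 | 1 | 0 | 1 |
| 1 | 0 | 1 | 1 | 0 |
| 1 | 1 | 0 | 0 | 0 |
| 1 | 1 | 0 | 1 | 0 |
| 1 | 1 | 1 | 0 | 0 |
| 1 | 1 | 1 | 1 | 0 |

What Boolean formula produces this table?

g=1 on 3 inputs: (0,1,1,0), (0,1,1,1), (1,0,1,0). Reading each as a conjunction of literals (¬u·v·w·¬x, ¬u·v·w·x, u·¬v·w·¬x) and taking the OR gives the canonical DNF.

g(u, v, w, x) = ((((not u and v) and w) and not x) or (((not u and v) and w) and x)) or (((u and not v) and w) and not x)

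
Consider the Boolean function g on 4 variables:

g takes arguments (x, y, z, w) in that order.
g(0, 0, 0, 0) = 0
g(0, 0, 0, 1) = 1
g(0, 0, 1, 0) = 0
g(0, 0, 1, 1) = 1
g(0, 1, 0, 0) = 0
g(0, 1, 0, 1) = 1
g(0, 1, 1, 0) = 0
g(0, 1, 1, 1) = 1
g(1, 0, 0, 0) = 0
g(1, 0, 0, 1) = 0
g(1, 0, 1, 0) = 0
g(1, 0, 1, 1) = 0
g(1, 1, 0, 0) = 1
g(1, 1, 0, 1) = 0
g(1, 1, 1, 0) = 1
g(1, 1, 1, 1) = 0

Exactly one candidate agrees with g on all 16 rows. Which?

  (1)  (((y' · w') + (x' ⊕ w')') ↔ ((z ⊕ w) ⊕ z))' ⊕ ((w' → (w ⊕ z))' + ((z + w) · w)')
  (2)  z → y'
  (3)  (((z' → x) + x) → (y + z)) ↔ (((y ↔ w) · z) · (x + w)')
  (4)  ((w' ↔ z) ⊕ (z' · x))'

1

(2) disagrees with g on (0,0,0,0) (formula → 1, table → 0); rule it out.
(3) disagrees with g on (0,0,0,1) (formula → 0, table → 1); rule it out.
(4) disagrees with g on (0,0,0,0) (formula → 1, table → 0); rule it out.
(1) is the remaining candidate, and it agrees with g on all 16 inputs.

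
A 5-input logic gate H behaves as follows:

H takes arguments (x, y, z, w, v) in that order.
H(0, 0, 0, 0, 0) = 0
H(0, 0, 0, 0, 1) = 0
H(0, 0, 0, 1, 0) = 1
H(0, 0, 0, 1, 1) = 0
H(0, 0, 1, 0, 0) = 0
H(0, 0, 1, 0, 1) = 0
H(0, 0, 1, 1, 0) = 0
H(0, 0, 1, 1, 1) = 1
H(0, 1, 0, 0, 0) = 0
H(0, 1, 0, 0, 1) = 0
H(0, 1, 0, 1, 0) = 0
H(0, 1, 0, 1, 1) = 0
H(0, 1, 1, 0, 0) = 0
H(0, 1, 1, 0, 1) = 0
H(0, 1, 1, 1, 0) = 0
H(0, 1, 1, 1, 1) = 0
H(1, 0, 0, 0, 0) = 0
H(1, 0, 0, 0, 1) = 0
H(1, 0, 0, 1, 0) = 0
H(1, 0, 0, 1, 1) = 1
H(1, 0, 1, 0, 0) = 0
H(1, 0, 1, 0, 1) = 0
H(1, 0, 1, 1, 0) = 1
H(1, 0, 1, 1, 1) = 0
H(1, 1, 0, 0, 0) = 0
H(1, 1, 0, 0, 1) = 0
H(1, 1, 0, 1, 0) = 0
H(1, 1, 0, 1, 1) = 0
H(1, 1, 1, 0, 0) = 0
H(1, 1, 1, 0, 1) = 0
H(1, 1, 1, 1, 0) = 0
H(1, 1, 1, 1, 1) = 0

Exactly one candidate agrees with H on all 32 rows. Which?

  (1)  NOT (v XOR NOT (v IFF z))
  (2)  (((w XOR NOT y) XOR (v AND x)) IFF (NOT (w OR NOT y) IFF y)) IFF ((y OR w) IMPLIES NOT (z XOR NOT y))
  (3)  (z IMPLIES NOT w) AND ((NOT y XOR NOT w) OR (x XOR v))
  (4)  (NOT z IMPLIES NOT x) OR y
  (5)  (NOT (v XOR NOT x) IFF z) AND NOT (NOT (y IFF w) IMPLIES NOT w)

5

(1) fails at (0,0,0,0,0): the formula yields 1, H is 0.
(2) fails at (0,0,0,0,0): the formula yields 1, H is 0.
(3) fails at (0,0,0,0,1): the formula yields 1, H is 0.
(4) fails at (0,0,0,0,0): the formula yields 1, H is 0.
That leaves (5). Evaluating it on every row reproduces the table of H exactly.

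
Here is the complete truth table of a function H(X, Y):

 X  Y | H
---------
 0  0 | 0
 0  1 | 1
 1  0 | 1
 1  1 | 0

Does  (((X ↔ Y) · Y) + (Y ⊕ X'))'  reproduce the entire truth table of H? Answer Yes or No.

Yes

Test each input against both H and the formula:
  X=0, Y=0: formula gives 0, H = 0 ✓
  X=0, Y=1: formula gives 1, H = 1 ✓
  X=1, Y=0: formula gives 1, H = 1 ✓
  X=1, Y=1: formula gives 0, H = 0 ✓
Every row agrees, so the formula is equivalent.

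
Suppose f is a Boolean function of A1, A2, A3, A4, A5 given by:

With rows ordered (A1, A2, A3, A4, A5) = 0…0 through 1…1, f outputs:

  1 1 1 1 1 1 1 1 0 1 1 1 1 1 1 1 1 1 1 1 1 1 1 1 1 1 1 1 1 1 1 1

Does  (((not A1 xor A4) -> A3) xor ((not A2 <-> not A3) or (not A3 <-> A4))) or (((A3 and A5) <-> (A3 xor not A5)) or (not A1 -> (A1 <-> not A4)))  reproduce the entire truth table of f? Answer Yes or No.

Yes

Evaluate (((not A1 xor A4) -> A3) xor ((not A2 <-> not A3) or (not A3 <-> A4))) or (((A3 and A5) <-> (A3 xor not A5)) or (not A1 -> (A1 <-> not A4))) on each row and compare to f:
  A1=0, A2=0, A3=0, A4=0, A5=0: formula gives 1, f = 1 ✓
  A1=0, A2=0, A3=0, A4=0, A5=1: formula gives 1, f = 1 ✓
  A1=0, A2=0, A3=0, A4=1, A5=0: formula gives 1, f = 1 ✓
  A1=0, A2=0, A3=0, A4=1, A5=1: formula gives 1, f = 1 ✓
  … (the remaining 28 rows also agree.)
All 32 rows match — the expression computes f exactly.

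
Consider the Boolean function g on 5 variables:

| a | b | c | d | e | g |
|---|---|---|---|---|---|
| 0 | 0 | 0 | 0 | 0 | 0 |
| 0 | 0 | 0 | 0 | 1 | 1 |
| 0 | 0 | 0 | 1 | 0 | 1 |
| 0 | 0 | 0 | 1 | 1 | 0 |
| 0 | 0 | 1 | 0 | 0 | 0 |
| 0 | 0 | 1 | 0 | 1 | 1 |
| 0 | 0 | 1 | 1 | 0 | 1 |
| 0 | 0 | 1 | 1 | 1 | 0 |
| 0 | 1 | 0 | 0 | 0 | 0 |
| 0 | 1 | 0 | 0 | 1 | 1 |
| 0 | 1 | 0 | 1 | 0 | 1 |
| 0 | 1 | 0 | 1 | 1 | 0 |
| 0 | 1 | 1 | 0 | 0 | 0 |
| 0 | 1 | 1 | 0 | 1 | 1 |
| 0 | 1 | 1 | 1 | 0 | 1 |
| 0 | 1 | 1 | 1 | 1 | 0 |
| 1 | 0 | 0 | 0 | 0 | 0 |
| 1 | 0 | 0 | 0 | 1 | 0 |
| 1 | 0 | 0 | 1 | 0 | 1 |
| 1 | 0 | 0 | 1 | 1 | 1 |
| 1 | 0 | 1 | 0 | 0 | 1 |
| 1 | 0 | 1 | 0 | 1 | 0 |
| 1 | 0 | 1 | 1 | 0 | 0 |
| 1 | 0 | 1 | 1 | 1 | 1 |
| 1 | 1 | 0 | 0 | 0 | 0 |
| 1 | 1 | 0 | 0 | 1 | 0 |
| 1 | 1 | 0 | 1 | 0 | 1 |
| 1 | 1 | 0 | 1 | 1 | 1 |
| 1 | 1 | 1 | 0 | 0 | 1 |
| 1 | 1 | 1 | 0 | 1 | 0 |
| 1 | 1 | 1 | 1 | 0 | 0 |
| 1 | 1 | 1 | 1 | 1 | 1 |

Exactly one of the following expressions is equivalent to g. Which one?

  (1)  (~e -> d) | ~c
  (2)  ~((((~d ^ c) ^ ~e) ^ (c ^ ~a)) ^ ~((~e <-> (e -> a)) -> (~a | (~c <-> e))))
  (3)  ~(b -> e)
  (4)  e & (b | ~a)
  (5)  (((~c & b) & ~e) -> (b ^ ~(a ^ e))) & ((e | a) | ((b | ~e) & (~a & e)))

(1) disagrees with g on (0,0,0,0,0) (formula → 1, table → 0); rule it out.
(3) disagrees with g on (0,0,0,0,1) (formula → 0, table → 1); rule it out.
(4) disagrees with g on (0,0,0,1,0) (formula → 0, table → 1); rule it out.
(5) disagrees with g on (0,0,0,1,0) (formula → 0, table → 1); rule it out.
That leaves (2). Evaluating it on every row reproduces the table of g exactly.

2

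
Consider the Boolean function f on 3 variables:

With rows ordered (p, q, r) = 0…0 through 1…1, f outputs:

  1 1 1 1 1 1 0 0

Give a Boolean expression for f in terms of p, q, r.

The 0-rows are (1,1,0), (1,1,1). Take each as a conjunction (p·q·¬r, p·q·r), form their disjunction, and complement — that gives a formula that is 1 everywhere f is.

f(p, q, r) = NOT (((p AND q) AND NOT r) OR ((p AND q) AND r))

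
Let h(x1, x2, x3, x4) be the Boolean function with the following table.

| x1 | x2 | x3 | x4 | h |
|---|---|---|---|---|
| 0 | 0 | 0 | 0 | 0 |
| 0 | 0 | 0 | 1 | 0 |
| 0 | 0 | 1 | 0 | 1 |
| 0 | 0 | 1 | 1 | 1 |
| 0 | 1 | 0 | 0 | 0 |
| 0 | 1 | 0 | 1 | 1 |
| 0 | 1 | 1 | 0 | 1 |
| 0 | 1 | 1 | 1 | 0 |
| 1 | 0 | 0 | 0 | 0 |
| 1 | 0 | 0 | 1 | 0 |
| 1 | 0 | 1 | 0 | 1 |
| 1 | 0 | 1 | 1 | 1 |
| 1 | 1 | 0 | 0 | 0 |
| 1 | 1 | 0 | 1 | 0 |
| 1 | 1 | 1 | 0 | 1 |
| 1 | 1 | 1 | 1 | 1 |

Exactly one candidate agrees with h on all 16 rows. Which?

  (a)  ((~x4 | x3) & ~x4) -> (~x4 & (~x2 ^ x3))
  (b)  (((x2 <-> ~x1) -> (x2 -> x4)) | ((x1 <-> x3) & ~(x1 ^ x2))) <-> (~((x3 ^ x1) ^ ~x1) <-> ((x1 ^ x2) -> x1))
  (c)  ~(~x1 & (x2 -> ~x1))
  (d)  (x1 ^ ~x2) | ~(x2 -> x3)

(a) disagrees with h on (0,0,0,0) (formula → 1, table → 0); rule it out.
(c) disagrees with h on (0,0,1,0) (formula → 0, table → 1); rule it out.
(d) disagrees with h on (0,0,0,0) (formula → 1, table → 0); rule it out.
That leaves (b). Evaluating it on every row reproduces the table of h exactly.

b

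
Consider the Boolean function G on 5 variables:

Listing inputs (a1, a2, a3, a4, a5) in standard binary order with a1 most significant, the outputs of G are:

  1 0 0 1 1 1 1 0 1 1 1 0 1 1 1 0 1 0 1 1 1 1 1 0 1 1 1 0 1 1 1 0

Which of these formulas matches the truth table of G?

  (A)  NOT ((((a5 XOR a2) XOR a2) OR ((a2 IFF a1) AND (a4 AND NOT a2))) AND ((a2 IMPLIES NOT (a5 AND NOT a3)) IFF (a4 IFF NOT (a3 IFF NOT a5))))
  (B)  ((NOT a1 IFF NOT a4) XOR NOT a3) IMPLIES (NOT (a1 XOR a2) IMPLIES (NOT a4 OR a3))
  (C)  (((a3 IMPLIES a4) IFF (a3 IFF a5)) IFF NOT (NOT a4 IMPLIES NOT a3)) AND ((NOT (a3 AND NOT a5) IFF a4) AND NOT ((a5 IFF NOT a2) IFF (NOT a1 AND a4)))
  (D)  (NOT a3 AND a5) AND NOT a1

A

(B) disagrees with G on (0,0,0,0,1) (formula → 1, table → 0); rule it out.
(C) disagrees with G on (0,0,0,0,0) (formula → 0, table → 1); rule it out.
(D) disagrees with G on (0,0,0,0,0) (formula → 0, table → 1); rule it out.
That leaves (A). Evaluating it on every row reproduces the table of G exactly.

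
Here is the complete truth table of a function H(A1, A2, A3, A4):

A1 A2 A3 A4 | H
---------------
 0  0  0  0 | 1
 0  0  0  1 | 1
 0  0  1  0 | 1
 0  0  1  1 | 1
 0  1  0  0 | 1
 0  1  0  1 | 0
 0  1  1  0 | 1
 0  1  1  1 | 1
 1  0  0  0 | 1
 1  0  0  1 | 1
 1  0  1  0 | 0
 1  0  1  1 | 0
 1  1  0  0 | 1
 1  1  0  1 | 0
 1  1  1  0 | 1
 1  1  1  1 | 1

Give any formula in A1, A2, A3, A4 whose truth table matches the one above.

H is 0 on only 4 rows — (0,1,0,1), (1,0,1,0), (1,0,1,1), (1,1,0,1). Writing each as a minterm (¬A1·A2·¬A3·A4, A1·¬A2·A3·¬A4, A1·¬A2·A3·A4, A1·A2·¬A3·A4) and OR-ing them characterizes exactly where H=0, so H is the negation of that disjunction.

H(A1, A2, A3, A4) = not ((((((not A1 and A2) and not A3) and A4) or (((A1 and not A2) and A3) and not A4)) or (((A1 and not A2) and A3) and A4)) or (((A1 and A2) and not A3) and A4))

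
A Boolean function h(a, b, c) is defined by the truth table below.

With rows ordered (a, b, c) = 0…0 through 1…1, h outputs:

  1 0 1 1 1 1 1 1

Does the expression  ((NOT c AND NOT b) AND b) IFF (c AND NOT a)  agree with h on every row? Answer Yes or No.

Evaluate ((NOT c AND NOT b) AND b) IFF (c AND NOT a) on each row and compare to h:
  a=0, b=0, c=0: formula gives 1, h = 1 ✓
  a=0, b=0, c=1: formula gives 0, h = 0 ✓
  a=0, b=1, c=0: formula gives 1, h = 1 ✓
  a=0, b=1, c=1: formula gives 0, but h = 1 ✗
A single disagreement suffices: at (0,1,1) they differ, so the formula does not compute h.

No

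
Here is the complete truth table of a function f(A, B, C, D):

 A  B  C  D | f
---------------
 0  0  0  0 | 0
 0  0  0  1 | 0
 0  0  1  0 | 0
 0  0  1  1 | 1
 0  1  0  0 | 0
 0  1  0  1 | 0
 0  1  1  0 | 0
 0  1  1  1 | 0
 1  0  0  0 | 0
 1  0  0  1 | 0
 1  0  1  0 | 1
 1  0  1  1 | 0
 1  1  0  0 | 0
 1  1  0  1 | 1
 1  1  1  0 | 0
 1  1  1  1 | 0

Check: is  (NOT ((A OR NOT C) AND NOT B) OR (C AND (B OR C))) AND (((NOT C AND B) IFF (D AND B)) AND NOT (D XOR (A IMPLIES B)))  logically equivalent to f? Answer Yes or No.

Check the formula against f row by row:
  A=0, B=0, C=0, D=0: formula gives 0, f = 0 ✓
  A=0, B=0, C=0, D=1: formula gives 0, f = 0 ✓
  A=0, B=0, C=1, D=0: formula gives 0, f = 0 ✓
  A=0, B=0, C=1, D=1: formula gives 1, f = 1 ✓
  …
  A=0, B=1, C=0, D=1: formula gives 1, but f = 0 ✗
A single disagreement suffices: at (0,1,0,1) they differ, so the formula does not compute f.

No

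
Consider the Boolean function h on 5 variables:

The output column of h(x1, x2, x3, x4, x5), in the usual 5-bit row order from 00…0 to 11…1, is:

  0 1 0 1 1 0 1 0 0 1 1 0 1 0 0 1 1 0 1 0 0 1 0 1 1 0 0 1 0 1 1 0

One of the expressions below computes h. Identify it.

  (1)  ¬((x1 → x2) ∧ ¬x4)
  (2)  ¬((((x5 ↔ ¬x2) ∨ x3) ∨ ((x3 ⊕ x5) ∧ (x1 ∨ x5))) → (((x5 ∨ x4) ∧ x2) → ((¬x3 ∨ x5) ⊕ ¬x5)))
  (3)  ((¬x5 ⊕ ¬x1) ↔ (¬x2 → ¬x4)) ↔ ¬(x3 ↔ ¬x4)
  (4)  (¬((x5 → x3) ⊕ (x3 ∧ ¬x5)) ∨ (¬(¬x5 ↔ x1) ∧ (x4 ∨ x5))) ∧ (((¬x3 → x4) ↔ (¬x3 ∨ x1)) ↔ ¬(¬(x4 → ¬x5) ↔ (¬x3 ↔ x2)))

(1) fails at (0,0,0,0,1): the formula yields 0, h is 1.
(2) fails at (0,0,0,0,1): the formula yields 0, h is 1.
(4) fails at (0,0,1,0,0): the formula yields 0, h is 1.
Only (3) survives; checking it on all 32 rows confirms it matches h.

3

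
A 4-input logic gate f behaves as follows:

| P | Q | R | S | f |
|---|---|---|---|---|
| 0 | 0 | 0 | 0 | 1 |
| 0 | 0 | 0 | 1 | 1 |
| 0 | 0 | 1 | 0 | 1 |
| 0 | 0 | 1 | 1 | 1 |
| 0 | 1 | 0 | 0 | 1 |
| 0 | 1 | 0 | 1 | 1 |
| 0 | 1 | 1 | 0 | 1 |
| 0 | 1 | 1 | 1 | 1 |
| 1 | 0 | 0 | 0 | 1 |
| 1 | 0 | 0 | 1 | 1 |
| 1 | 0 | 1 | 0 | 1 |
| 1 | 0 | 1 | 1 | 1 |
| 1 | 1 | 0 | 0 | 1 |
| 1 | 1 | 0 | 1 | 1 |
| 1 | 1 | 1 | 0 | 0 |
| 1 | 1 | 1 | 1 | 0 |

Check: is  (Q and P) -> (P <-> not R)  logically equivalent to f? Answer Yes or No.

Check the formula against f row by row:
  P=0, Q=0, R=0, S=0: formula gives 1, f = 1 ✓
  P=0, Q=0, R=0, S=1: formula gives 1, f = 1 ✓
  P=0, Q=0, R=1, S=0: formula gives 1, f = 1 ✓
  P=0, Q=0, R=1, S=1: formula gives 1, f = 1 ✓
  … (the remaining 12 rows also agree.)
All 16 rows match — the expression computes f exactly.

Yes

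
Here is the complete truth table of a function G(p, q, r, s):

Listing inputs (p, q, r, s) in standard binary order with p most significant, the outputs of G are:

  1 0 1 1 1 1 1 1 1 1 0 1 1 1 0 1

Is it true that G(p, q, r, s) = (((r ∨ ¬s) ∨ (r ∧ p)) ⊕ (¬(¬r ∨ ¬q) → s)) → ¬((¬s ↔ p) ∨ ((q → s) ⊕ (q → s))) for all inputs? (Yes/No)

Check the formula against G row by row:
  p=0, q=0, r=0, s=0: formula gives 1, G = 1 ✓
  p=0, q=0, r=0, s=1: formula gives 0, G = 0 ✓
  p=0, q=0, r=1, s=0: formula gives 1, G = 1 ✓
  p=0, q=0, r=1, s=1: formula gives 1, G = 1 ✓
  …
  p=0, q=1, r=0, s=1: formula gives 0, but G = 1 ✗
Row (0,1,0,1) is a counterexample, so the formula is not equivalent to G.

No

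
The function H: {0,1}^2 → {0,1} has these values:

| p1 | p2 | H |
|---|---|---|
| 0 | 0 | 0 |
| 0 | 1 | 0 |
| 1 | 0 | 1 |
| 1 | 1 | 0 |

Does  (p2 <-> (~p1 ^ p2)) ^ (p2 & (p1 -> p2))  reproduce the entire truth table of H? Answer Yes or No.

Check the formula against H row by row:
  p1=0, p2=0: formula gives 0, H = 0 ✓
  p1=0, p2=1: formula gives 1, but H = 0 ✗
Since they disagree at (0,1), the expression is not a correct formula for H.

No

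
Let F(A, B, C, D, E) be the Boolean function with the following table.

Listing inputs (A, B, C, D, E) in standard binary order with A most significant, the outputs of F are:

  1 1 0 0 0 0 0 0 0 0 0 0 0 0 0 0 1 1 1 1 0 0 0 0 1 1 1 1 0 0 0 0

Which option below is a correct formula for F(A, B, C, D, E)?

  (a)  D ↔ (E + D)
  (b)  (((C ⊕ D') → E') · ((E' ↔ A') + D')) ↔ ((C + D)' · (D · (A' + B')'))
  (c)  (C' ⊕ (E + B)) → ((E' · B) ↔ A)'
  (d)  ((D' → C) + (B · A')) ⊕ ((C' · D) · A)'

d

(a) disagrees with F on (0,0,0,0,1) (formula → 0, table → 1); rule it out.
(b) disagrees with F on (0,0,0,0,0) (formula → 0, table → 1); rule it out.
(c) disagrees with F on (0,0,0,0,0) (formula → 0, table → 1); rule it out.
(d) is the remaining candidate, and it agrees with F on all 32 inputs.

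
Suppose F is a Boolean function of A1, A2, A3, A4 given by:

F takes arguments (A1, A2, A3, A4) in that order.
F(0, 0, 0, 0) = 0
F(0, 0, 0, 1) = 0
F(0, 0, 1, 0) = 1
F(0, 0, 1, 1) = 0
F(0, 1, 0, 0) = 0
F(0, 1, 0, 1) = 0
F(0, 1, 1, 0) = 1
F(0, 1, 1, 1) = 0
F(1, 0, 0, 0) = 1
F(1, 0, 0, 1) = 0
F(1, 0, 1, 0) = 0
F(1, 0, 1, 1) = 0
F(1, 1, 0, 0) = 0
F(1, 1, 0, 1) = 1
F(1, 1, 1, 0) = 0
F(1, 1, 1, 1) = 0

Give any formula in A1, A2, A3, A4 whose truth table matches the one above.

F=1 on 4 inputs: (0,0,1,0), (0,1,1,0), (1,0,0,0), (1,1,0,1). Reading each as a conjunction of literals (¬A1·¬A2·A3·¬A4, ¬A1·A2·A3·¬A4, A1·¬A2·¬A3·¬A4, A1·A2·¬A3·A4) and taking the OR gives the canonical DNF.

F(A1, A2, A3, A4) = (((((A1' · A2') · A3) · A4') + (((A1' · A2) · A3) · A4')) + (((A1 · A2') · A3') · A4')) + (((A1 · A2) · A3') · A4)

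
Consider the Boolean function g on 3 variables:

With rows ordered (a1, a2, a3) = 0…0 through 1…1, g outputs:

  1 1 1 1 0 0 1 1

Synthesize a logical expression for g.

The 0-rows are (1,0,0), (1,0,1). Take each as a conjunction (a1·¬a2·¬a3, a1·¬a2·a3), form their disjunction, and complement — that gives a formula that is 1 everywhere g is.

g(a1, a2, a3) = not (((a1 and not a2) and not a3) or ((a1 and not a2) and a3))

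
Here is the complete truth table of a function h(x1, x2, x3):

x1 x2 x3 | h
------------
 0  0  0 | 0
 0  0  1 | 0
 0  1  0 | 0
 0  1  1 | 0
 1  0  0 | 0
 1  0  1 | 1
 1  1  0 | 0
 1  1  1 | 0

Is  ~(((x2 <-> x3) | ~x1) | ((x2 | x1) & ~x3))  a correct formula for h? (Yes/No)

Yes

Evaluate ~(((x2 <-> x3) | ~x1) | ((x2 | x1) & ~x3)) on each row and compare to h:
  x1=0, x2=0, x3=0: formula gives 0, h = 0 ✓
  x1=0, x2=0, x3=1: formula gives 0, h = 0 ✓
  x1=0, x2=1, x3=0: formula gives 0, h = 0 ✓
  x1=0, x2=1, x3=1: formula gives 0, h = 0 ✓
  x1=1, x2=0, x3=0: formula gives 0, h = 0 ✓
  … (the remaining 3 rows also agree.)
No disagreement on any input; they are logically equivalent.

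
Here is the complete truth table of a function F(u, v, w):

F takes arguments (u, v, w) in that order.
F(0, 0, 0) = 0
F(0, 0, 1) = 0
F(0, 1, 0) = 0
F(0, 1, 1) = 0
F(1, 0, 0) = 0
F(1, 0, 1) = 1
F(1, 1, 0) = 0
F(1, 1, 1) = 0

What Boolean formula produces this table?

F(u, v, w) = (u AND NOT v) AND w

Only row (1,0,1) gives 1. That row's minterm u·¬v·w is F directly.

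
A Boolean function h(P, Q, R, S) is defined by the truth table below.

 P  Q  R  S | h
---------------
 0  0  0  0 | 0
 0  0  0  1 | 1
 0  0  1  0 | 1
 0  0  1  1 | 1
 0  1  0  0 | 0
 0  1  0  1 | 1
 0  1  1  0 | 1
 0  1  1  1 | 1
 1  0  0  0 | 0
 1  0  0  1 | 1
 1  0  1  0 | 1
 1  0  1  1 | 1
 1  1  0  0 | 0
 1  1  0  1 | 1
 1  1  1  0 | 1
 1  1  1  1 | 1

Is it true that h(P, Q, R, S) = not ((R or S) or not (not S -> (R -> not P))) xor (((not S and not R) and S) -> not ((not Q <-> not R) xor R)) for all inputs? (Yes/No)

Yes

Check the formula against h row by row:
  P=0, Q=0, R=0, S=0: formula gives 0, h = 0 ✓
  P=0, Q=0, R=0, S=1: formula gives 1, h = 1 ✓
  P=0, Q=0, R=1, S=0: formula gives 1, h = 1 ✓
  P=0, Q=0, R=1, S=1: formula gives 1, h = 1 ✓
  … (the remaining 12 rows also agree.)
Every row agrees, so the formula is equivalent.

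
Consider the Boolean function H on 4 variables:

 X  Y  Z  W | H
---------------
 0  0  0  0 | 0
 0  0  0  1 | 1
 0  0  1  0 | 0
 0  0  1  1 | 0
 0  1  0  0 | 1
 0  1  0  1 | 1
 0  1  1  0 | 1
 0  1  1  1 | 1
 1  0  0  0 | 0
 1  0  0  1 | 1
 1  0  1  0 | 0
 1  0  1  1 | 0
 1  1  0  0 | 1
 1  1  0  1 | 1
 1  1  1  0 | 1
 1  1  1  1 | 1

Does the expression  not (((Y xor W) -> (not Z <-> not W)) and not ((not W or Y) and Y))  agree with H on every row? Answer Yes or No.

Yes

Check the formula against H row by row:
  X=0, Y=0, Z=0, W=0: formula gives 0, H = 0 ✓
  X=0, Y=0, Z=0, W=1: formula gives 1, H = 1 ✓
  X=0, Y=0, Z=1, W=0: formula gives 0, H = 0 ✓
  X=0, Y=0, Z=1, W=1: formula gives 0, H = 0 ✓
  …and likewise for the remaining 12 rows.
Every row agrees, so the formula is equivalent.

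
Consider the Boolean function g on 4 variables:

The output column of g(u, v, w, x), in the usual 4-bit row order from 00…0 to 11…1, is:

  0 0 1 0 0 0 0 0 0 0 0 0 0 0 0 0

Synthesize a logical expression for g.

g(u, v, w, x) = ((u' · v') · w) · x'

g is 1 on exactly one input, (0,0,1,0), whose minterm is ¬u·¬v·w·¬x. So g is just that conjunction.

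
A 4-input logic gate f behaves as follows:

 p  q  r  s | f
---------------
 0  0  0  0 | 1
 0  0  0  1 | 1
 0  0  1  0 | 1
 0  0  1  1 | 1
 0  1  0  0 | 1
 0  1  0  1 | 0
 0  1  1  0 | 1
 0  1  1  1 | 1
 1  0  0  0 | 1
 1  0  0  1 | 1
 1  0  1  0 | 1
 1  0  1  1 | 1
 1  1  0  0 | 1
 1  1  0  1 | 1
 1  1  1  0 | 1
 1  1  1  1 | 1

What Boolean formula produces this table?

f(p, q, r, s) = not (((not p and q) and not r) and s)

f is 0 on exactly one input, (0,1,0,1), whose minterm is ¬p·q·¬r·s. So f is the negation of that single conjunction.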